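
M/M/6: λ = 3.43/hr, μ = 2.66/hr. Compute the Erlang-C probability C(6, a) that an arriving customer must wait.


a = λ/μ = 1.2895; ρ = a/6 = 0.2149
P₀ = 0.275389 (from M/M/c formula)
C(c,a) = [a^c/(c!(1−ρ))]·P₀ = [4.59700/(720·0.7851)]·0.275389
= 0.008133·0.275389 = 0.002240

Final: 0.002240


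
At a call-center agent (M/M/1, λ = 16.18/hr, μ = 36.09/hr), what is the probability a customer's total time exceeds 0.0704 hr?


W ~ Exponential(μ−λ) for M/M/1.
μ − λ = 36.09 − 16.18 = 19.9100
P(W > t) = e^{−(μ−λ)t} = e^{−1.4017} = 0.246187

Final: 0.246187


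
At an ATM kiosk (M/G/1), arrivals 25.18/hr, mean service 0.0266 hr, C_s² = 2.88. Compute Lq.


ρ = λ·E[S] = 25.18·0.0266 = 0.6698
Lq = ρ²(1+C_s²)/(2(1−ρ)) = 0.4486·(1+2.88)/(2·0.3302)
= 0.4486·3.8800/0.6604 = 2.63562

Final: 2.63562


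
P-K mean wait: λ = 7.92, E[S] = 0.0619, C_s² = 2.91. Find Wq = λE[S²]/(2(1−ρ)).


ρ = λ·E[S] = 7.92·0.0619 = 0.4902
E[S²] = E[S]²(1+C_s²) = 0.0619²·(1+2.91) = 0.014982
Wq = λ·E[S²]/(2(1−ρ)) = 7.92·0.014982/(2·0.5098) = 0.11638 hr

Final: 0.11638 hr


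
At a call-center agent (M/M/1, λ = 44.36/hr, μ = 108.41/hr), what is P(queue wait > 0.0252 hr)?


ρ = 44.36/108.41 = 0.4092
P(Wq > t) = ρ·e^{−(μ−λ)t} = 0.4092·e^{−1.6141}
= 0.4092·0.199078 = 0.081460

Final: 0.081460


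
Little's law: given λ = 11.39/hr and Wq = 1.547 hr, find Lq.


Lq = λWq = 11.39·1.547 = 17.6203

Final: 17.6203


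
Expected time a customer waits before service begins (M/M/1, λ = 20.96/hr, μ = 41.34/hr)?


ρ = 20.96/41.34 = 0.5070
Wq = ρ/(μ−λ) = 0.5070/(41.34 − 20.96) = 0.5070/20.38 = 0.02488 hr

Final: 0.02488 hr


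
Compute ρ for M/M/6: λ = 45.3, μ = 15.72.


ρ = λ/(cμ) = 45.3/(6·15.72) = 45.3/94.32 = 0.4803

Final: 0.4803


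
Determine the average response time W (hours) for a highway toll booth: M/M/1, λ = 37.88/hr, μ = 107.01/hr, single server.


W = 1/(μ−λ) = 1/(107.01 − 37.88) = 1/69.13 = 0.01447 hr

Final: 0.01447 hr


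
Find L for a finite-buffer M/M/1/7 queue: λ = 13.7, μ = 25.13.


ρ = 13.7/25.13 = 0.5452
L = ρ[1 − (K+1)ρ^K + Kρ^(K+1)] / [(1−ρ)(1−ρ^(K+1))]
Numerator: 0.5452·(1 − 8·0.014312 + 7·0.007802) = 0.512521
Denominator: (0.4548)·(0.992198) = 0.451286
L = 0.512521/0.451286 = 1.1357

Final: 1.1357


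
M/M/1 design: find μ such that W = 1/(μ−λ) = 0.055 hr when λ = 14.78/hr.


W = 1/(μ−λ) ⇒ μ − λ = 1/W = 1/0.055 = 18.1818
μ = λ + 1/W = 14.78 + 18.1818 = 32.9618 per hr

Final: 32.9618 /hr


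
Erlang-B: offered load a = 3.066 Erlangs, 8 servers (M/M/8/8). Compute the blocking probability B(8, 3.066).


B(c,a) = (a^c/c!) / Σ_{k=0}^{c} a^k/k!
a^8/8! = 0.193667
Σ terms (k=0..8): 1.00000 + 3.06600 + 4.70018 + 4.80358 + 3.68195 + 2.25777 + 1.15372 + 0.50533 + 0.19367 = 21.362191
B = 0.193667/21.362191 = 0.009066

Final: 0.009066


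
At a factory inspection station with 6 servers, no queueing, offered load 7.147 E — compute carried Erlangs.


B(6,7.147) = 0.340422 (Erlang-B)
Carried load = a(1 − B) = 7.147·(1 − 0.340422) = 7.147·0.659578 = 4.7140 E

Final: 4.7140 Erlangs


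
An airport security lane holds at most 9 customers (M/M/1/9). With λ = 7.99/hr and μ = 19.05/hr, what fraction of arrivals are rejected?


ρ = λ/μ = 7.99/19.05 = 0.4194
P_K = (1−ρ)ρ^K/(1−ρ^(K+1)) = (0.5806·0.0004017)/(1 − 0.0001685)
= 0.0002332/0.999832 = 0.0002332

Final: 0.0002332


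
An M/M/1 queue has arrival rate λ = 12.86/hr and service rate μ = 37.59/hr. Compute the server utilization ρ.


ρ = λ/μ = 12.86/37.59 = 0.3421

Final: 0.3421


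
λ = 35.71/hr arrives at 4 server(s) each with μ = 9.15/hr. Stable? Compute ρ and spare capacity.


Total capacity cμ = 4·9.15 = 36.60/hr
ρ = λ/(cμ) = 35.71/36.60 = 0.9757
Stable ⇔ ρ < 1: YES
Spare capacity = cμ − λ = 36.60 − 35.71 = 0.89/hr

Final: ρ = 0.9757; stable; margin = 0.89/hr


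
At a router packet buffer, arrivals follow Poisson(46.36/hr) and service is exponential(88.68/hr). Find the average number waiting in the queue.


ρ = 46.36/88.68 = 0.5228
Lq = ρ²/(1−ρ) = 0.2733/0.4772 = 0.5727

Final: 0.5727


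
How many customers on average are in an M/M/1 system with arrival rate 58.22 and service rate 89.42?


ρ = λ/μ = 58.22/89.42 = 0.6511
L = ρ/(1−ρ) = 0.6511/(1 − 0.6511) = 0.6511/0.3489 = 1.8660

Final: 1.8660


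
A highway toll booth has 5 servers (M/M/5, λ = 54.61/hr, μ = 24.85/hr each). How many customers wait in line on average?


a = λ/μ = 2.1976; ρ = a/5 = 0.4395
P₀ = 0.109710
Lq = P₀·a^c·ρ / (c!·(1−ρ)²) = 0.109710·51.25414·0.4395/(120·0.31414)
= 0.06556

Final: 0.06556


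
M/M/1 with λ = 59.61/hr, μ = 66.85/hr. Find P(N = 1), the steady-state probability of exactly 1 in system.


ρ = 59.61/66.85 = 0.8917
P_n = (1−ρ)·ρ^n = (1 − 0.8917)·0.8917^1 = 0.1083·0.891698 = 0.096573

Final: 0.096573


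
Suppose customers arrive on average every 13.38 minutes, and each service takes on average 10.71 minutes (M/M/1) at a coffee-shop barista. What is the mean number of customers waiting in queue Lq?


λ = 60/13.38 = 4.4843 /hr
μ = 60/10.71 = 5.6022 /hr
ρ = λ/μ = 4.4843/5.6022 = 0.8004
Lq = ρ²/(1−ρ) = 0.6407/0.1996 = 3.2108

Final: 3.2108


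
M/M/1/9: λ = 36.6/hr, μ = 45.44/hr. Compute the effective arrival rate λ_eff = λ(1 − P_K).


ρ = 0.8055; P_K = (1−ρ)ρ^9/(1−ρ^10) = 0.031363
λ_eff = λ(1 − P_K) = 36.6·(1 − 0.031363) = 36.6·0.968637 = 35.4521 /hr

Final: 35.4521 /hr


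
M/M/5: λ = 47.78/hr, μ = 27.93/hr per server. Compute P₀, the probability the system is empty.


a = λ/μ = 47.78/27.93 = 1.7107; ρ = a/c = 0.3421
Σ_{k=0}^{4} a^k/k! (terms k=0..4) = 1.00000 + 1.71071 + 1.46326 + 0.83440 + 0.35685 = 5.36522
Tail: a^5/(5!(1−ρ)) = 14.65130/(120·0.6579) = 0.18559
P₀ = 1/(5.36522 + 0.18559) = 1/5.55081 = 0.180154

Final: 0.180154


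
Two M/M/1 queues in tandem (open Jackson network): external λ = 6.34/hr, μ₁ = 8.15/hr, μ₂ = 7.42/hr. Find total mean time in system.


Each node sees arrival rate λ = 6.34/hr (tandem ⇒ throughput preserved).
W₁ = 1/(μ₁−λ) = 1/(8.15−6.34) = 0.55249 hr
W₂ = 1/(μ₂−λ) = 1/(7.42−6.34) = 0.92593 hr
W_total = W₁ + W₂ = 0.55249 + 0.92593 = 1.47841 hr

Final: 1.47841 hr


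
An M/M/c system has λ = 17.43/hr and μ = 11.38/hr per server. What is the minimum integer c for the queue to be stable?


Stability requires cμ > λ ⇔ c > λ/μ.
λ/μ = 17.43/11.38 = 1.5316
Minimum integer c = ⌊1.5316⌋ + 1 = 2
Check: 2·11.38 = 22.76 > 17.43, while 1·11.38 = 11.38 ≤ 17.43

Final: 2 servers


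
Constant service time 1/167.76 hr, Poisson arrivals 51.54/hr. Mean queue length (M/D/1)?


ρ = 51.54/167.76 = 0.3072
M/D/1: Lq = ρ²/(2(1−ρ)) = 0.09439/(2·0.6928) = 0.06812

Final: 0.06812


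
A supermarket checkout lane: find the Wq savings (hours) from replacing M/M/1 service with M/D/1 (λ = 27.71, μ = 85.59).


ρ = 27.71/85.59 = 0.3238
Wq(M/M/1) = ρ/(μ−λ) = 0.3238/57.88 = 0.005594 hr
Wq(M/D/1) = ρ/(2(μ−λ)) = 0.002797 hr
Savings = 0.005594 − 0.002797 = 0.002797 hr

Final: 0.002797 hr


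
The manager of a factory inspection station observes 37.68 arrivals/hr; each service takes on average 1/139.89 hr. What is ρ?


ρ = λ/μ = 37.68/139.89 = 0.2694

Final: 0.2694


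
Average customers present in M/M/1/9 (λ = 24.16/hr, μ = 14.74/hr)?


ρ = 24.16/14.74 = 1.6391
L = ρ[1 − (K+1)ρ^K + Kρ^(K+1)] / [(1−ρ)(1−ρ^(K+1))]
Numerator: 1.6391·(1 − 10·85.387641 + 9·139.956948) = 666.671958
Denominator: (-0.6391)·(-138.956948) = 88.804237
L = 666.671958/88.804237 = 7.5072

Final: 7.5072


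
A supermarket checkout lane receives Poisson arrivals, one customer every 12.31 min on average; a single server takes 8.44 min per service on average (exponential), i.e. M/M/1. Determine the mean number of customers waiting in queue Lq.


λ = 60/12.31 = 4.8741 /hr
μ = 60/8.44 = 7.1090 /hr
ρ = λ/μ = 4.8741/7.1090 = 0.6856
Lq = ρ²/(1−ρ) = 0.4701/0.3144 = 1.4953

Final: 1.4953


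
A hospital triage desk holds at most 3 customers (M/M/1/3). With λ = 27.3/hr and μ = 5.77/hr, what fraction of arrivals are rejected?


ρ = λ/μ = 27.3/5.77 = 4.7314
P_K = (1−ρ)ρ^K/(1−ρ^(K+1)) = (-3.7314·105.915739)/(1 − 501.126461)
= -395.210722/-500.126461 = 0.790222

Final: 0.790222


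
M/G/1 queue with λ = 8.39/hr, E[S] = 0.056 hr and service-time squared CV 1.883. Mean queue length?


ρ = λ·E[S] = 8.39·0.056 = 0.4698
Lq = ρ²(1+C_s²)/(2(1−ρ)) = 0.2207·(1+1.883)/(2·0.5302)
= 0.2207·2.8830/1.0603 = 0.60022

Final: 0.60022


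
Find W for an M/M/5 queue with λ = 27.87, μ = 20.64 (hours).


a = 1.3503; ρ = 0.2701; P₀ = 0.258932
Lq = P₀·a^c·ρ/(c!(1−ρ)²) = 0.004909
Wq = Lq/λ = 0.004909/27.87 = 0.0001762 hr
W = Wq + 1/μ = 0.0001762 + 0.04845 = 0.04863 hr

Final: 0.04863 hr


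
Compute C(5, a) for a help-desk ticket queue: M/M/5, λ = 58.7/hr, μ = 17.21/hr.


a = λ/μ = 3.4108; ρ = a/5 = 0.6822
P₀ = 0.028916 (from M/M/c formula)
C(c,a) = [a^c/(c!(1−ρ))]·P₀ = [461.62163/(120·0.3178)]·0.028916
= 12.10315·0.028916 = 0.349971

Final: 0.349971


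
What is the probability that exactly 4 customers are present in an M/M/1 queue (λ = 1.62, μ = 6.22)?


ρ = 1.62/6.22 = 0.2605
P_n = (1−ρ)·ρ^n = (1 − 0.2605)·0.2605^4 = 0.7395·0.004601 = 0.003403

Final: 0.003403


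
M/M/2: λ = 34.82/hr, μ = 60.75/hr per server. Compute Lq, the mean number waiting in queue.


a = λ/μ = 0.5732; ρ = a/2 = 0.2866
P₀ = 0.554504
Lq = P₀·a^c·ρ / (c!·(1−ρ)²) = 0.554504·0.32852·0.2866/(2·0.50896)
= 0.05129

Final: 0.05129


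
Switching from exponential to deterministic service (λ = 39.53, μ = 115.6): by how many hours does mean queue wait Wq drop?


ρ = 39.53/115.6 = 0.3420
Wq(M/M/1) = ρ/(μ−λ) = 0.3420/76.07 = 0.004495 hr
Wq(M/D/1) = ρ/(2(μ−λ)) = 0.002248 hr
Savings = 0.004495 − 0.002248 = 0.002248 hr

Final: 0.002248 hr


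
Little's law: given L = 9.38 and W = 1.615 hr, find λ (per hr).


λ = L/W = 9.38/1.615 = 5.8080 /hr

Final: 5.8080 /hr


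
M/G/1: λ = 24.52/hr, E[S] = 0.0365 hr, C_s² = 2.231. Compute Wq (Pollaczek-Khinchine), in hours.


ρ = λ·E[S] = 24.52·0.0365 = 0.8950
E[S²] = E[S]²(1+C_s²) = 0.0365²·(1+2.231) = 0.004304
Wq = λ·E[S²]/(2(1−ρ)) = 24.52·0.004304/(2·0.1050) = 0.50251 hr

Final: 0.50251 hr


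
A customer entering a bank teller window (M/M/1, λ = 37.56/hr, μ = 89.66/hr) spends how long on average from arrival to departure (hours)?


W = 1/(μ−λ) = 1/(89.66 − 37.56) = 1/52.10 = 0.01919 hr

Final: 0.01919 hr


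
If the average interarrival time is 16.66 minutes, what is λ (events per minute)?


λ = 1/(interarrival time) in consistent units.
1 minute = 1 min, so λ = 1/16.66 = 0.06002 per minute

Final: 0.06002 /min


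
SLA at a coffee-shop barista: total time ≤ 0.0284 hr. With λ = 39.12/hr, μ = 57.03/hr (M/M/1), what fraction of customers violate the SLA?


W ~ Exponential(μ−λ) for M/M/1.
μ − λ = 57.03 − 39.12 = 17.9100
P(W > t) = e^{−(μ−λ)t} = e^{−0.5086} = 0.601310

Final: 0.601310


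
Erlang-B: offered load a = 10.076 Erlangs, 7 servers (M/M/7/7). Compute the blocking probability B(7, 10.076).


B(c,a) = (a^c/c!) / Σ_{k=0}^{c} a^k/k!
a^7/7! = 2092.119924
Σ terms (k=0..7): 1.00000 + 10.07600 + 50.76289 + 170.49562 + 429.47847 + 865.48501 + 1453.43782 + 2092.11992 = 5072.855722
B = 2092.119924/5072.855722 = 0.412415

Final: 0.412415


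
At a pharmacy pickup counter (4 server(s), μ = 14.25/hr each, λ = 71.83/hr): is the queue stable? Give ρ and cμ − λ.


Total capacity cμ = 4·14.25 = 57.00/hr
ρ = λ/(cμ) = 71.83/57.00 = 1.2602
Stable ⇔ ρ < 1: NO
Spare capacity = cμ − λ = 57.00 − 71.83 = -14.83/hr

Final: ρ = 1.2602; unstable; margin = -14.83/hr


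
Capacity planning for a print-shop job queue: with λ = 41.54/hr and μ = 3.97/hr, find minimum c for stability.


Stability requires cμ > λ ⇔ c > λ/μ.
λ/μ = 41.54/3.97 = 10.4635
Minimum integer c = ⌊10.4635⌋ + 1 = 11
Check: 11·3.97 = 43.67 > 41.54, while 10·3.97 = 39.70 ≤ 41.54

Final: 11 servers


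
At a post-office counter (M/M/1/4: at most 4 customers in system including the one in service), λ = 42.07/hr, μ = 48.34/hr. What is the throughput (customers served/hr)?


ρ = 0.8703; P_K = (1−ρ)ρ^4/(1−ρ^5) = 0.148599
λ_eff = λ(1 − P_K) = 42.07·(1 − 0.148599) = 42.07·0.851401 = 35.8185 /hr

Final: 35.8185 /hr


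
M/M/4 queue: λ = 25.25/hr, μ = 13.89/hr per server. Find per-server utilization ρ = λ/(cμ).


ρ = λ/(cμ) = 25.25/(4·13.89) = 25.25/55.56 = 0.4545

Final: 0.4545


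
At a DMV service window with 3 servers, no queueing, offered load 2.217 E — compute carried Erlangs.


B(3,2.217) = 0.242452 (Erlang-B)
Carried load = a(1 − B) = 2.217·(1 − 0.242452) = 2.217·0.757548 = 1.6795 E

Final: 1.6795 Erlangs


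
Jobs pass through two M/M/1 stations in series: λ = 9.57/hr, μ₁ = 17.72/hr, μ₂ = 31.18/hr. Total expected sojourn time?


Each node sees arrival rate λ = 9.57/hr (tandem ⇒ throughput preserved).
W₁ = 1/(μ₁−λ) = 1/(17.72−9.57) = 0.12270 hr
W₂ = 1/(μ₂−λ) = 1/(31.18−9.57) = 0.04627 hr
W_total = W₁ + W₂ = 0.12270 + 0.04627 = 0.16897 hr

Final: 0.16897 hr


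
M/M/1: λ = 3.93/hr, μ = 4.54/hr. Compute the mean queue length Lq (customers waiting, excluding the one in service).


ρ = 3.93/4.54 = 0.8656
Lq = ρ²/(1−ρ) = 0.7493/0.1344 = 5.5770

Final: 5.5770


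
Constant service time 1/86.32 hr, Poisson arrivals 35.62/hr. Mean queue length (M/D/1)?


ρ = 35.62/86.32 = 0.4127
M/D/1: Lq = ρ²/(2(1−ρ)) = 0.1703/(2·0.5873) = 0.14496

Final: 0.14496


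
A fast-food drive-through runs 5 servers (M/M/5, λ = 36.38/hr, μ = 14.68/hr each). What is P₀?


a = λ/μ = 36.38/14.68 = 2.4782; ρ = a/c = 0.4956
Σ_{k=0}^{4} a^k/k! (terms k=0..4) = 1.00000 + 2.47820 + 3.07074 + 2.53664 + 1.57158 = 10.65716
Tail: a^5/(5!(1−ρ)) = 93.47236/(120·0.5044) = 1.54441
P₀ = 1/(10.65716 + 1.54441) = 1/12.20156 = 0.081957

Final: 0.081957


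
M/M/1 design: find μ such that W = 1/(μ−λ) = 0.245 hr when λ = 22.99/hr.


W = 1/(μ−λ) ⇒ μ − λ = 1/W = 1/0.245 = 4.0816
μ = λ + 1/W = 22.99 + 4.0816 = 27.0716 per hr

Final: 27.0716 /hr


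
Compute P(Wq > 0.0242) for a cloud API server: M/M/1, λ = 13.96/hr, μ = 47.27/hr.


ρ = 13.96/47.27 = 0.2953
P(Wq > t) = ρ·e^{−(μ−λ)t} = 0.2953·e^{−0.8061}
= 0.2953·0.446596 = 0.131891

Final: 0.131891


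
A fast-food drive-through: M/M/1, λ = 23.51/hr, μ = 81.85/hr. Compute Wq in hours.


ρ = 23.51/81.85 = 0.2872
Wq = ρ/(μ−λ) = 0.2872/(81.85 − 23.51) = 0.2872/58.34 = 0.004923 hr

Final: 0.004923 hr


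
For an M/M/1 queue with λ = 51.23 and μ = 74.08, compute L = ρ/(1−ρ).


ρ = λ/μ = 51.23/74.08 = 0.6915
L = ρ/(1−ρ) = 0.6915/(1 − 0.6915) = 0.6915/0.3085 = 2.2420

Final: 2.2420


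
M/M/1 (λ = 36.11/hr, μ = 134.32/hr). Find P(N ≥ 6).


ρ = 36.11/134.32 = 0.2688
P(N ≥ n) = ρ^n = 0.2688^6 = 0.0003775

Final: 0.0003775


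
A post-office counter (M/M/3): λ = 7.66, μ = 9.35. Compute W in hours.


a = 0.8193; ρ = 0.2731; P₀ = 0.438422
Lq = P₀·a^c·ρ/(c!(1−ρ)²) = 0.02076
Wq = Lq/λ = 0.02076/7.66 = 0.002711 hr
W = Wq + 1/μ = 0.002711 + 0.10695 = 0.10966 hr

Final: 0.10966 hr


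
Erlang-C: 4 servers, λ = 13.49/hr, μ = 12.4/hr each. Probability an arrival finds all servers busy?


a = λ/μ = 1.0879; ρ = a/4 = 0.2720
P₀ = 0.336198 (from M/M/c formula)
C(c,a) = [a^c/(c!(1−ρ))]·P₀ = [1.40075/(24·0.7280)]·0.336198
= 0.08017·0.336198 = 0.026953

Final: 0.026953


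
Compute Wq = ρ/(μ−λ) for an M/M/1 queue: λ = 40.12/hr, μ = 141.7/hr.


ρ = 40.12/141.7 = 0.2831
Wq = ρ/(μ−λ) = 0.2831/(141.7 − 40.12) = 0.2831/101.58 = 0.002787 hr

Final: 0.002787 hr


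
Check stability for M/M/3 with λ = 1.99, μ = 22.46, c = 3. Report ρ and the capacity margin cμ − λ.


Total capacity cμ = 3·22.46 = 67.38/hr
ρ = λ/(cμ) = 1.99/67.38 = 0.02953
Stable ⇔ ρ < 1: YES
Spare capacity = cμ − λ = 67.38 − 1.99 = 65.39/hr

Final: ρ = 0.02953; stable; margin = 65.39/hr


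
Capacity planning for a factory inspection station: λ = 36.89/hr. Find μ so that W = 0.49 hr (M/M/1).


W = 1/(μ−λ) ⇒ μ − λ = 1/W = 1/0.49 = 2.0408
μ = λ + 1/W = 36.89 + 2.0408 = 38.9308 per hr

Final: 38.9308 /hr


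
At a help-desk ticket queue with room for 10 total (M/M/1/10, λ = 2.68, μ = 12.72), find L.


ρ = 2.68/12.72 = 0.2107
L = ρ[1 − (K+1)ρ^K + Kρ^(K+1)] / [(1−ρ)(1−ρ^(K+1))]
Numerator: 0.2107·(1 − 11·0.0000001724 + 10·0.00000003632) = 0.210692
Denominator: (0.7893)·(1.000000) = 0.789308
L = 0.210692/0.789308 = 0.2669

Final: 0.2669


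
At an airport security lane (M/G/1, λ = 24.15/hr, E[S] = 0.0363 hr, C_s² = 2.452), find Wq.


ρ = λ·E[S] = 24.15·0.0363 = 0.8766
E[S²] = E[S]²(1+C_s²) = 0.0363²·(1+2.452) = 0.004549
Wq = λ·E[S²]/(2(1−ρ)) = 24.15·0.004549/(2·0.1234) = 0.44526 hr

Final: 0.44526 hr


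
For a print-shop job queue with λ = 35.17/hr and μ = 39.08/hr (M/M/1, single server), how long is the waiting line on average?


ρ = 35.17/39.08 = 0.8999
Lq = ρ²/(1−ρ) = 0.8099/0.1001 = 8.0949

Final: 8.0949


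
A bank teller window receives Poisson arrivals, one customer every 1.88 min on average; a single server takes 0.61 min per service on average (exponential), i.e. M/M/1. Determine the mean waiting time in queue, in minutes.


λ = 60/1.88 = 31.9149 /hr
μ = 60/0.61 = 98.3607 /hr
ρ = λ/μ = 31.9149/98.3607 = 0.3245
Wq = ρ/(μ−λ) = 0.3245/(98.3607−31.9149) = 0.004883 hr
In minutes: 0.004883·60 = 0.2930 min

Final: 0.2930 min


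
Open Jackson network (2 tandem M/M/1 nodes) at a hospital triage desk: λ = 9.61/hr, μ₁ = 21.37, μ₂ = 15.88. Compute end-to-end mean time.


Each node sees arrival rate λ = 9.61/hr (tandem ⇒ throughput preserved).
W₁ = 1/(μ₁−λ) = 1/(21.37−9.61) = 0.08503 hr
W₂ = 1/(μ₂−λ) = 1/(15.88−9.61) = 0.15949 hr
W_total = W₁ + W₂ = 0.08503 + 0.15949 = 0.24452 hr

Final: 0.24452 hr


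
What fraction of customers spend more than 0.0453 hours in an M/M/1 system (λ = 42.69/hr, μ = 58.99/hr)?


W ~ Exponential(μ−λ) for M/M/1.
μ − λ = 58.99 − 42.69 = 16.3000
P(W > t) = e^{−(μ−λ)t} = e^{−0.7384} = 0.477883

Final: 0.477883


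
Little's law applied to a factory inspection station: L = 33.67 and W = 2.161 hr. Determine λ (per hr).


λ = L/W = 33.67/2.161 = 15.5807 /hr

Final: 15.5807 /hr


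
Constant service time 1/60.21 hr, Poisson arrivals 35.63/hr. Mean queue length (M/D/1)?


ρ = 35.63/60.21 = 0.5918
M/D/1: Lq = ρ²/(2(1−ρ)) = 0.3502/(2·0.4082) = 0.42890

Final: 0.42890


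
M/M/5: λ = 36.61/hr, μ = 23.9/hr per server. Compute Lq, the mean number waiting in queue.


a = λ/μ = 1.5318; ρ = a/5 = 0.3064
P₀ = 0.215761
Lq = P₀·a^c·ρ / (c!·(1−ρ)²) = 0.215761·8.43353·0.3064/(120·0.48114)
= 0.009655

Final: 0.009655


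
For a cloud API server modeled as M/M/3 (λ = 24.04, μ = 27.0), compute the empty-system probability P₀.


a = λ/μ = 24.04/27.0 = 0.8904; ρ = a/c = 0.2968
Σ_{k=0}^{2} a^k/k! (terms k=0..2) = 1.00000 + 0.89037 + 0.39638 = 2.28675
Tail: a^3/(3!(1−ρ)) = 0.70585/(6·0.7032) = 0.16729
P₀ = 1/(2.28675 + 0.16729) = 1/2.45404 = 0.407491

Final: 0.407491


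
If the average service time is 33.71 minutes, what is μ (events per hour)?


μ = 1/(service time) in consistent units.
1 hour = 60 min, so μ = 60/33.71 = 1.7799 per hour

Final: 1.7799 /hr


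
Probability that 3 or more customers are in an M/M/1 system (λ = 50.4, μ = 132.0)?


ρ = 50.4/132.0 = 0.3818
P(N ≥ n) = ρ^n = 0.3818^3 = 0.055663

Final: 0.055663


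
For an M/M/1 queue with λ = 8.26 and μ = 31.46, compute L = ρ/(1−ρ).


ρ = λ/μ = 8.26/31.46 = 0.2626
L = ρ/(1−ρ) = 0.2626/(1 − 0.2626) = 0.2626/0.7374 = 0.3560

Final: 0.3560


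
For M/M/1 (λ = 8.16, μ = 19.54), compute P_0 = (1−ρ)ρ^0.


ρ = 8.16/19.54 = 0.4176
P_n = (1−ρ)·ρ^n = (1 − 0.4176)·0.4176^0 = 0.5824·1.000000 = 0.582395

Final: 0.582395


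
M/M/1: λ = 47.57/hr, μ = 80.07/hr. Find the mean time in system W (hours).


W = 1/(μ−λ) = 1/(80.07 − 47.57) = 1/32.50 = 0.03077 hr

Final: 0.03077 hr


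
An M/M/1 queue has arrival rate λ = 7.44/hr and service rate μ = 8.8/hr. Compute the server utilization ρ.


ρ = λ/μ = 7.44/8.8 = 0.8455

Final: 0.8455


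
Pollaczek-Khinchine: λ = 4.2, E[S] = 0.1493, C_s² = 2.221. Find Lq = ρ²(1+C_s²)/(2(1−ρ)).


ρ = λ·E[S] = 4.2·0.1493 = 0.6271
Lq = ρ²(1+C_s²)/(2(1−ρ)) = 0.3932·(1+2.221)/(2·0.3729)
= 0.3932·3.2210/0.7459 = 1.69801

Final: 1.69801


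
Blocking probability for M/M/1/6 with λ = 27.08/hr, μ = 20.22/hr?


ρ = λ/μ = 27.08/20.22 = 1.3393
P_K = (1−ρ)ρ^K/(1−ρ^(K+1)) = (-0.3393·5.770388)/(1 − 7.728097)
= -1.957708/-6.728097 = 0.290975

Final: 0.290975


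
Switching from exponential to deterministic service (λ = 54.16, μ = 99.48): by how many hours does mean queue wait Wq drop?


ρ = 54.16/99.48 = 0.5444
Wq(M/M/1) = ρ/(μ−λ) = 0.5444/45.32 = 0.01201 hr
Wq(M/D/1) = ρ/(2(μ−λ)) = 0.006007 hr
Savings = 0.01201 − 0.006007 = 0.006007 hr

Final: 0.006007 hr


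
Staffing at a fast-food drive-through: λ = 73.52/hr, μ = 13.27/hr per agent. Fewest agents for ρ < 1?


Stability requires cμ > λ ⇔ c > λ/μ.
λ/μ = 73.52/13.27 = 5.5403
Minimum integer c = ⌊5.5403⌋ + 1 = 6
Check: 6·13.27 = 79.62 > 73.52, while 5·13.27 = 66.35 ≤ 73.52

Final: 6 servers


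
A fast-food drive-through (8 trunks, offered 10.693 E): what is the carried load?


B(8,10.693) = 0.369610 (Erlang-B)
Carried load = a(1 − B) = 10.693·(1 − 0.369610) = 10.693·0.630390 = 6.7408 E

Final: 6.7408 Erlangs


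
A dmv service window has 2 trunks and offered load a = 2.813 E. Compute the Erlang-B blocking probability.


B(c,a) = (a^c/c!) / Σ_{k=0}^{c} a^k/k!
a^2/2! = 3.956485
Σ terms (k=0..2): 1.00000 + 2.81300 + 3.95648 = 7.769485
B = 3.956485/7.769485 = 0.509234

Final: 0.509234


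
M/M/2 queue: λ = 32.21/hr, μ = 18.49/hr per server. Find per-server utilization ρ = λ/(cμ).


ρ = λ/(cμ) = 32.21/(2·18.49) = 32.21/36.98 = 0.8710

Final: 0.8710


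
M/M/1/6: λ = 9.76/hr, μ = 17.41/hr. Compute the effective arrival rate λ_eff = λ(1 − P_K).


ρ = 0.5606; P_K = (1−ρ)ρ^6/(1−ρ^7) = 0.013880
λ_eff = λ(1 − P_K) = 9.76·(1 − 0.013880) = 9.76·0.986120 = 9.6245 /hr

Final: 9.6245 /hr


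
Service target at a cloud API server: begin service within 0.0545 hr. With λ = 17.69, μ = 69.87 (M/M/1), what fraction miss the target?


ρ = 17.69/69.87 = 0.2532
P(Wq > t) = ρ·e^{−(μ−λ)t} = 0.2532·e^{−2.8438}
= 0.2532·0.058203 = 0.014736

Final: 0.014736


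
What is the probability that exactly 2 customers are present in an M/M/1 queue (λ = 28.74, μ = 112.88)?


ρ = 28.74/112.88 = 0.2546
P_n = (1−ρ)·ρ^n = (1 − 0.2546)·0.2546^2 = 0.7454·0.064825 = 0.048320

Final: 0.048320


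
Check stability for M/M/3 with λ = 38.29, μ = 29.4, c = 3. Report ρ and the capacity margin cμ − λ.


Total capacity cμ = 3·29.4 = 88.20/hr
ρ = λ/(cμ) = 38.29/88.20 = 0.4341
Stable ⇔ ρ < 1: YES
Spare capacity = cμ − λ = 88.20 − 38.29 = 49.91/hr

Final: ρ = 0.4341; stable; margin = 49.91/hr


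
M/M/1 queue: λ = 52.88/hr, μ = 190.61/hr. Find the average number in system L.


ρ = λ/μ = 52.88/190.61 = 0.2774
L = ρ/(1−ρ) = 0.2774/(1 − 0.2774) = 0.2774/0.7226 = 0.3839

Final: 0.3839


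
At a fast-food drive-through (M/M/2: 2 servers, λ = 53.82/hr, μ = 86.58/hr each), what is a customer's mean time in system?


a = 0.6216; ρ = 0.3108; P₀ = 0.525773
Lq = P₀·a^c·ρ/(c!(1−ρ)²) = 0.06647
Wq = Lq/λ = 0.06647/53.82 = 0.001235 hr
W = Wq + 1/μ = 0.001235 + 0.01155 = 0.01279 hr

Final: 0.01279 hr


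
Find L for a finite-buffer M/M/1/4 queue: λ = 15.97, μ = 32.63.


ρ = 15.97/32.63 = 0.4894
L = ρ[1 − (K+1)ρ^K + Kρ^(K+1)] / [(1−ρ)(1−ρ^(K+1))]
Numerator: 0.4894·(1 − 5·0.057379 + 4·0.028083) = 0.403991
Denominator: (0.5106)·(0.971917) = 0.496235
L = 0.403991/0.496235 = 0.8141

Final: 0.8141


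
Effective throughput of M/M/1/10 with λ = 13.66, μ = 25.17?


ρ = 0.5427; P_K = (1−ρ)ρ^10/(1−ρ^11) = 0.001015
λ_eff = λ(1 − P_K) = 13.66·(1 − 0.001015) = 13.66·0.998985 = 13.6461 /hr

Final: 13.6461 /hr


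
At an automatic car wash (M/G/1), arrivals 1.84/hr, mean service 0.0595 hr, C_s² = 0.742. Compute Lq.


ρ = λ·E[S] = 1.84·0.0595 = 0.1095
Lq = ρ²(1+C_s²)/(2(1−ρ)) = 0.01199·(1+0.742)/(2·0.8905)
= 0.01199·1.7420/1.7810 = 0.01172

Final: 0.01172


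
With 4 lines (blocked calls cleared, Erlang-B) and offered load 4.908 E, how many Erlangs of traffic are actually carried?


B(4,4.908) = 0.391004 (Erlang-B)
Carried load = a(1 − B) = 4.908·(1 − 0.391004) = 4.908·0.608996 = 2.9890 E

Final: 2.9890 Erlangs


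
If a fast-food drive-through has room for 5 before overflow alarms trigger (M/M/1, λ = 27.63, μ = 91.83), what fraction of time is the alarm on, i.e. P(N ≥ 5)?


ρ = 27.63/91.83 = 0.3009
P(N ≥ n) = ρ^n = 0.3009^5 = 0.002466

Final: 0.002466


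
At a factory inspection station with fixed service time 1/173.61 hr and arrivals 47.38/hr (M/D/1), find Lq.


ρ = 47.38/173.61 = 0.2729
M/D/1: Lq = ρ²/(2(1−ρ)) = 0.07448/(2·0.7271) = 0.05122

Final: 0.05122


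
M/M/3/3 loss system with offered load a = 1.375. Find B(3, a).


B(c,a) = (a^c/c!) / Σ_{k=0}^{c} a^k/k!
a^3/3! = 0.433268
Σ terms (k=0..3): 1.00000 + 1.37500 + 0.94531 + 0.43327 = 3.753581
B = 0.433268/3.753581 = 0.115428

Final: 0.115428


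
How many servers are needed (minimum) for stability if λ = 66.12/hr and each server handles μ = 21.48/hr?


Stability requires cμ > λ ⇔ c > λ/μ.
λ/μ = 66.12/21.48 = 3.0782
Minimum integer c = ⌊3.0782⌋ + 1 = 4
Check: 4·21.48 = 85.92 > 66.12, while 3·21.48 = 64.44 ≤ 66.12

Final: 4 servers


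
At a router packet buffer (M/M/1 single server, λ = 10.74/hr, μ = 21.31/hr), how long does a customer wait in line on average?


ρ = 10.74/21.31 = 0.5040
Wq = ρ/(μ−λ) = 0.5040/(21.31 − 10.74) = 0.5040/10.57 = 0.04768 hr

Final: 0.04768 hr


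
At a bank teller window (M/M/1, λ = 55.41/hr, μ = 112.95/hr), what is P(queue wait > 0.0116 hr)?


ρ = 55.41/112.95 = 0.4906
P(Wq > t) = ρ·e^{−(μ−λ)t} = 0.4906·e^{−0.6675}
= 0.4906·0.513008 = 0.251667

Final: 0.251667


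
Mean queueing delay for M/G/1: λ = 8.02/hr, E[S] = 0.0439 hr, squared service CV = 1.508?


ρ = λ·E[S] = 8.02·0.0439 = 0.3521
E[S²] = E[S]²(1+C_s²) = 0.0439²·(1+1.508) = 0.004833
Wq = λ·E[S²]/(2(1−ρ)) = 8.02·0.004833/(2·0.6479) = 0.02991 hr

Final: 0.02991 hr


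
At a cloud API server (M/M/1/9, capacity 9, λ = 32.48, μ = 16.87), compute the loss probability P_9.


ρ = λ/μ = 32.48/16.87 = 1.9253
P_K = (1−ρ)ρ^K/(1−ρ^(K+1)) = (-0.9253·363.503370)/(1 − 699.857111)
= -336.353741/-698.857111 = 0.481291

Final: 0.481291


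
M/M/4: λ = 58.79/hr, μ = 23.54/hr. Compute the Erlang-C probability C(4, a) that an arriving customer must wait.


a = λ/μ = 2.4975; ρ = a/4 = 0.6244
P₀ = 0.073923 (from M/M/c formula)
C(c,a) = [a^c/(c!(1−ρ))]·P₀ = [38.90344/(24·0.3756)]·0.073923
= 4.31527·0.073923 = 0.318998

Final: 0.318998


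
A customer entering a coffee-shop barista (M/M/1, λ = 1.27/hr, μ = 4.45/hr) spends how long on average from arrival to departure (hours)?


W = 1/(μ−λ) = 1/(4.45 − 1.27) = 1/3.18 = 0.3145 hr

Final: 0.3145 hr


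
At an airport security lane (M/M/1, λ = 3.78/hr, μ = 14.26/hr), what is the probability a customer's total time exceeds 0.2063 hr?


W ~ Exponential(μ−λ) for M/M/1.
μ − λ = 14.26 − 3.78 = 10.4800
P(W > t) = e^{−(μ−λ)t} = e^{−2.1620} = 0.115092

Final: 0.115092


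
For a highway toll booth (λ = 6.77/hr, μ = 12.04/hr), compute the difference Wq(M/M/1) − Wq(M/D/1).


ρ = 6.77/12.04 = 0.5623
Wq(M/M/1) = ρ/(μ−λ) = 0.5623/5.27 = 0.10670 hr
Wq(M/D/1) = ρ/(2(μ−λ)) = 0.05335 hr
Savings = 0.10670 − 0.05335 = 0.05335 hr

Final: 0.05335 hr


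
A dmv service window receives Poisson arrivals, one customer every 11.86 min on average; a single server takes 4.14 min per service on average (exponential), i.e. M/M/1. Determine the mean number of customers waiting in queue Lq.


λ = 60/11.86 = 5.0590 /hr
μ = 60/4.14 = 14.4928 /hr
ρ = λ/μ = 5.0590/14.4928 = 0.3491
Lq = ρ²/(1−ρ) = 0.1219/0.6509 = 0.1872

Final: 0.1872


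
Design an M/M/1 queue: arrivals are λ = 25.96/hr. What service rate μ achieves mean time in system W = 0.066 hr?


W = 1/(μ−λ) ⇒ μ − λ = 1/W = 1/0.066 = 15.1515
μ = λ + 1/W = 25.96 + 15.1515 = 41.1115 per hr

Final: 41.1115 /hr


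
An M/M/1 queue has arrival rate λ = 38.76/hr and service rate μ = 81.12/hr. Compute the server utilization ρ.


ρ = λ/μ = 38.76/81.12 = 0.4778

Final: 0.4778


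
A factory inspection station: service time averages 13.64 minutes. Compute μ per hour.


μ = 1/(service time) in consistent units.
1 hour = 60 min, so μ = 60/13.64 = 4.3988 per hour

Final: 4.3988 /hr


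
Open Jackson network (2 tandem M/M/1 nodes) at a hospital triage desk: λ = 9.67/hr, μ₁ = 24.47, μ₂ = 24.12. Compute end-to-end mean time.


Each node sees arrival rate λ = 9.67/hr (tandem ⇒ throughput preserved).
W₁ = 1/(μ₁−λ) = 1/(24.47−9.67) = 0.06757 hr
W₂ = 1/(μ₂−λ) = 1/(24.12−9.67) = 0.06920 hr
W_total = W₁ + W₂ = 0.06757 + 0.06920 = 0.13677 hr

Final: 0.13677 hr


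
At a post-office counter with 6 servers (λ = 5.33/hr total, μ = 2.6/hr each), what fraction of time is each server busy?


ρ = λ/(cμ) = 5.33/(6·2.6) = 5.33/15.60 = 0.3417

Final: 0.3417


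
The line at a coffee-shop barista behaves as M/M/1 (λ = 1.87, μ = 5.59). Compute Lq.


ρ = 1.87/5.59 = 0.3345
Lq = ρ²/(1−ρ) = 0.1119/0.6655 = 0.1682

Final: 0.1682


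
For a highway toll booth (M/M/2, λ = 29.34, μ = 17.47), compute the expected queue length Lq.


a = λ/μ = 1.6795; ρ = a/2 = 0.8397
P₀ = 0.087119
Lq = P₀·a^c·ρ / (c!·(1−ρ)²) = 0.087119·2.82055·0.8397/(2·0.02569)
= 4.01628

Final: 4.01628


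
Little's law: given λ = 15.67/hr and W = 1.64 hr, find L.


L = λW = 15.67·1.64 = 25.6988

Final: 25.6988


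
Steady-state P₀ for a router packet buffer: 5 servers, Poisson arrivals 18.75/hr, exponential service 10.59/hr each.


a = λ/μ = 18.75/10.59 = 1.7705; ρ = a/c = 0.3541
Σ_{k=0}^{4} a^k/k! (terms k=0..4) = 1.00000 + 1.77054 + 1.56740 + 0.92505 + 0.40946 = 5.67245
Tail: a^5/(5!(1−ρ)) = 17.39909/(120·0.6459) = 0.22448
P₀ = 1/(5.67245 + 0.22448) = 1/5.89693 = 0.169580

Final: 0.169580


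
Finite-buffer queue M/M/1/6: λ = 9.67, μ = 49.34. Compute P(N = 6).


ρ = λ/μ = 9.67/49.34 = 0.1960
P_K = (1−ρ)ρ^K/(1−ρ^(K+1)) = (0.8040·0.00005667)/(1 − 0.00001111)
= 0.00004556/0.999989 = 0.00004557

Final: 0.00004557


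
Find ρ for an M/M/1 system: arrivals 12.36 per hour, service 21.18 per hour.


ρ = λ/μ = 12.36/21.18 = 0.5836

Final: 0.5836


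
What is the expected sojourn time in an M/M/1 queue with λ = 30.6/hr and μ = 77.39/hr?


W = 1/(μ−λ) = 1/(77.39 − 30.6) = 1/46.79 = 0.02137 hr

Final: 0.02137 hr


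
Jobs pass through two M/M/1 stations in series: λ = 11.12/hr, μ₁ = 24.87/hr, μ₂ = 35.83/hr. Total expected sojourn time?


Each node sees arrival rate λ = 11.12/hr (tandem ⇒ throughput preserved).
W₁ = 1/(μ₁−λ) = 1/(24.87−11.12) = 0.07273 hr
W₂ = 1/(μ₂−λ) = 1/(35.83−11.12) = 0.04047 hr
W_total = W₁ + W₂ = 0.07273 + 0.04047 = 0.11320 hr

Final: 0.11320 hr


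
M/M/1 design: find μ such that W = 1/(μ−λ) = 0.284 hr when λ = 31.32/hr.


W = 1/(μ−λ) ⇒ μ − λ = 1/W = 1/0.284 = 3.5211
μ = λ + 1/W = 31.32 + 3.5211 = 34.8411 per hr

Final: 34.8411 /hr


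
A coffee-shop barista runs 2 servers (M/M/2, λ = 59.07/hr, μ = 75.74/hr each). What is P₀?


a = λ/μ = 59.07/75.74 = 0.7799; ρ = a/c = 0.3900
Σ_{k=0}^{1} a^k/k! (terms k=0..1) = 1.00000 + 0.77990 = 1.77990
Tail: a^2/(2!(1−ρ)) = 0.60825/(2·0.6100) = 0.49853
P₀ = 1/(1.77990 + 0.49853) = 1/2.27843 = 0.438898

Final: 0.438898


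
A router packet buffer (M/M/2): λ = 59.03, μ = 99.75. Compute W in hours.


a = 0.5918; ρ = 0.2959; P₀ = 0.543341
Lq = P₀·a^c·ρ/(c!(1−ρ)²) = 0.05678
Wq = Lq/λ = 0.05678/59.03 = 0.0009619 hr
W = Wq + 1/μ = 0.0009619 + 0.01003 = 0.01099 hr

Final: 0.01099 hr


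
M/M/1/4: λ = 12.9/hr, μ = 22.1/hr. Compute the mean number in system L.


ρ = 12.9/22.1 = 0.5837
L = ρ[1 − (K+1)ρ^K + Kρ^(K+1)] / [(1−ρ)(1−ρ^(K+1))]
Numerator: 0.5837·(1 − 5·0.116089 + 4·0.067762) = 0.403114
Denominator: (0.4163)·(0.932238) = 0.388081
L = 0.403114/0.388081 = 1.0387

Final: 1.0387


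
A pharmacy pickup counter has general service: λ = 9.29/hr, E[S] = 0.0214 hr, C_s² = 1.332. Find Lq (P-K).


ρ = λ·E[S] = 9.29·0.0214 = 0.1988
Lq = ρ²(1+C_s²)/(2(1−ρ)) = 0.03952·(1+1.332)/(2·0.8012)
= 0.03952·2.3320/1.6024 = 0.05752

Final: 0.05752


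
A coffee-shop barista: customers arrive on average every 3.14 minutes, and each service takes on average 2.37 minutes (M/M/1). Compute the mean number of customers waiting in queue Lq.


λ = 60/3.14 = 19.1083 /hr
μ = 60/2.37 = 25.3165 /hr
ρ = λ/μ = 19.1083/25.3165 = 0.7548
Lq = ρ²/(1−ρ) = 0.5697/0.2452 = 2.3231

Final: 2.3231


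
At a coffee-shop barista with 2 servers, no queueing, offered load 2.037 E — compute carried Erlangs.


B(2,2.037) = 0.405871 (Erlang-B)
Carried load = a(1 − B) = 2.037·(1 − 0.405871) = 2.037·0.594129 = 1.2102 E

Final: 1.2102 Erlangs


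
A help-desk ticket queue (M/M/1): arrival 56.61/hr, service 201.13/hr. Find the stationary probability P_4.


ρ = 56.61/201.13 = 0.2815
P_n = (1−ρ)·ρ^n = (1 − 0.2815)·0.2815^4 = 0.7185·0.006276 = 0.004509

Final: 0.004509


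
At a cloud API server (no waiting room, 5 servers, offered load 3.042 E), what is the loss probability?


B(c,a) = (a^c/c!) / Σ_{k=0}^{c} a^k/k!
a^5/5! = 2.170775
Σ terms (k=0..5): 1.00000 + 3.04200 + 4.62688 + 4.69166 + 3.56801 + 2.17077 = 19.099321
B = 2.170775/19.099321 = 0.113657

Final: 0.113657


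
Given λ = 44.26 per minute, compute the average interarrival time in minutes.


Mean interarrival time = 1/λ = 1/44.26 minute = 0.02259 minute
In minutes: 0.02259 × 1 = 0.02259 min

Final: 0.02259 min


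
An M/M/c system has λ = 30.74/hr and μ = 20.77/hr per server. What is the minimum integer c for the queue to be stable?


Stability requires cμ > λ ⇔ c > λ/μ.
λ/μ = 30.74/20.77 = 1.4800
Minimum integer c = ⌊1.4800⌋ + 1 = 2
Check: 2·20.77 = 41.54 > 30.74, while 1·20.77 = 20.77 ≤ 30.74

Final: 2 servers


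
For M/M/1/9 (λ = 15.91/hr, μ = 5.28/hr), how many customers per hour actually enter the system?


ρ = 3.0133; P_K = (1−ρ)ρ^9/(1−ρ^10) = 0.668144
λ_eff = λ(1 − P_K) = 15.91·(1 − 0.668144) = 15.91·0.331856 = 5.2798 /hr

Final: 5.2798 /hr


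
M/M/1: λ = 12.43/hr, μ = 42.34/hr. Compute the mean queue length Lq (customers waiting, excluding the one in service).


ρ = 12.43/42.34 = 0.2936
Lq = ρ²/(1−ρ) = 0.08619/0.7064 = 0.1220

Final: 0.1220


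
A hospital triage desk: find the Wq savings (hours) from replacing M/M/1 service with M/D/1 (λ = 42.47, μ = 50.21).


ρ = 42.47/50.21 = 0.8458
Wq(M/M/1) = ρ/(μ−λ) = 0.8458/7.74 = 0.10928 hr
Wq(M/D/1) = ρ/(2(μ−λ)) = 0.05464 hr
Savings = 0.10928 − 0.05464 = 0.05464 hr

Final: 0.05464 hr


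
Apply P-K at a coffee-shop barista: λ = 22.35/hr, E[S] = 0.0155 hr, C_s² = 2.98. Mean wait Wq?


ρ = λ·E[S] = 22.35·0.0155 = 0.3464
E[S²] = E[S]²(1+C_s²) = 0.0155²·(1+2.98) = 0.0009562
Wq = λ·E[S²]/(2(1−ρ)) = 22.35·0.0009562/(2·0.6536) = 0.01635 hr

Final: 0.01635 hr


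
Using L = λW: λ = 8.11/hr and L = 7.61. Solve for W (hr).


W = L/λ = 7.61/8.11 = 0.9383 hr

Final: 0.9383 hr


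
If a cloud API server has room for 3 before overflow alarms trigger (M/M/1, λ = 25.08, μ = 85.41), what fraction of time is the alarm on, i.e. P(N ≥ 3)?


ρ = 25.08/85.41 = 0.2936
P(N ≥ n) = ρ^n = 0.2936^3 = 0.025320

Final: 0.025320


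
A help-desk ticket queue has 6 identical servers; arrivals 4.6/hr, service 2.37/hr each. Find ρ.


ρ = λ/(cμ) = 4.6/(6·2.37) = 4.6/14.22 = 0.3235

Final: 0.3235


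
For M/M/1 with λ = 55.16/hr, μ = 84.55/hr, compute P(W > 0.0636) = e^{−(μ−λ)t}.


W ~ Exponential(μ−λ) for M/M/1.
μ − λ = 84.55 − 55.16 = 29.3900
P(W > t) = e^{−(μ−λ)t} = e^{−1.8692} = 0.154246

Final: 0.154246


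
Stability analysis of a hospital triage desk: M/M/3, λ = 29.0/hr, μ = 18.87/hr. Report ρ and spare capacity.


Total capacity cμ = 3·18.87 = 56.61/hr
ρ = λ/(cμ) = 29.0/56.61 = 0.5123
Stable ⇔ ρ < 1: YES
Spare capacity = cμ − λ = 56.61 − 29.0 = 27.61/hr

Final: ρ = 0.5123; stable; margin = 27.61/hr


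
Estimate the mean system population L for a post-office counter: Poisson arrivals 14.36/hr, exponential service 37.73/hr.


ρ = λ/μ = 14.36/37.73 = 0.3806
L = ρ/(1−ρ) = 0.3806/(1 − 0.3806) = 0.3806/0.6194 = 0.6145

Final: 0.6145


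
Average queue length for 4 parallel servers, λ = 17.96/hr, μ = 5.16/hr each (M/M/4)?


a = λ/μ = 3.4806; ρ = a/4 = 0.8702
P₀ = 0.015465
Lq = P₀·a^c·ρ / (c!·(1−ρ)²) = 0.015465·146.76636·0.8702/(24·0.01686)
= 4.88101

Final: 4.88101


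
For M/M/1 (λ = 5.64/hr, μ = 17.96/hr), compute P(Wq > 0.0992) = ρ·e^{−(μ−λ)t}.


ρ = 5.64/17.96 = 0.3140
P(Wq > t) = ρ·e^{−(μ−λ)t} = 0.3140·e^{−1.2221}
= 0.3140·0.294598 = 0.092513

Final: 0.092513


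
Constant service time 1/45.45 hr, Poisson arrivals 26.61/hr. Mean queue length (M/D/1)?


ρ = 26.61/45.45 = 0.5855
M/D/1: Lq = ρ²/(2(1−ρ)) = 0.3428/(2·0.4145) = 0.41347

Final: 0.41347


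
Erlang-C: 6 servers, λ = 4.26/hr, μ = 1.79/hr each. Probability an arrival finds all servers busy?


a = λ/μ = 2.3799; ρ = a/6 = 0.3966
P₀ = 0.092170 (from M/M/c formula)
C(c,a) = [a^c/(c!(1−ρ))]·P₀ = [181.69351/(720·0.6034)]·0.092170
= 0.41825·0.092170 = 0.038550

Final: 0.038550


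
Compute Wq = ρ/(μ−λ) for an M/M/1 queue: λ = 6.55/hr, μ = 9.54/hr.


ρ = 6.55/9.54 = 0.6866
Wq = ρ/(μ−λ) = 0.6866/(9.54 − 6.55) = 0.6866/2.99 = 0.2296 hr

Final: 0.2296 hr


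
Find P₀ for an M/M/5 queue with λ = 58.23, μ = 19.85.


a = λ/μ = 58.23/19.85 = 2.9335; ρ = a/c = 0.5867
Σ_{k=0}^{4} a^k/k! (terms k=0..4) = 1.00000 + 2.93350 + 4.30271 + 4.20734 + 3.08556 = 15.52911
Tail: a^5/(5!(1−ρ)) = 217.23580/(120·0.4133) = 4.38011
P₀ = 1/(15.52911 + 4.38011) = 1/19.90922 = 0.050228

Final: 0.050228


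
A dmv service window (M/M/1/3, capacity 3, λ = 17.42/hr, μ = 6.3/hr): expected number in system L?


ρ = 17.42/6.3 = 2.7651
L = ρ[1 − (K+1)ρ^K + Kρ^(K+1)] / [(1−ρ)(1−ρ^(K+1))]
Numerator: 2.7651·(1 − 4·21.140867 + 3·58.456176) = 253.848275
Denominator: (-1.7651)·(-57.456176) = 101.414711
L = 253.848275/101.414711 = 2.5031

Final: 2.5031
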